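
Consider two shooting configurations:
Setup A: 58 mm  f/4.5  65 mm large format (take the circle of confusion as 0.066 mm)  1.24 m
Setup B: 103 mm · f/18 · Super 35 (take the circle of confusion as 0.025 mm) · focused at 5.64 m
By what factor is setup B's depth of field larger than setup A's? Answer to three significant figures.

10.7

Setup A: H = 58²/(4.5×0.066) + 58 ≈ 11384.6 mm; DoF = Df − Dn = 1384.48 − 1122.83 ≈ 261.65 mm.
Setup B: H = 103²/(18×0.025) + 103 ≈ 23678.6 mm; DoF = Df − Dn = 7371.2 − 4567.3 ≈ 2803.9 mm.
Ratio = 2803.9 / 261.65 ≈ 10.7.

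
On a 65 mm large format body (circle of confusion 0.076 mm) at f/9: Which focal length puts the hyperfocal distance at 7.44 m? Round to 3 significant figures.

71.0 mm

From H = f²/(N·c) + f, with f ≪ H: f ≈ √(H·N·c) = √(7440 × 9 × 0.076) = √5089.0 ≈ 71.34 mm.
Exact: f² + N·c·f − N·c·H = 0 ⇒ f = (−N·c + √((N·c)² + 4·N·c·H))/2 = (−0.684 + √20356)/2 ≈ 70.996 mm ≈ 71.0 mm.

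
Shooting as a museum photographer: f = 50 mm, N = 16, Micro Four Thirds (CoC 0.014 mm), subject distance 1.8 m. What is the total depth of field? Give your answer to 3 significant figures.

Hyperfocal distance H = f²/(N·c) + f = 50²/(16 × 0.014) + 50 = 2500/0.224 + 50 ≈ 11210.7 mm ≈ 11.21 m.
Near limit Dn = s·(H − f)/(H + s − 2f) = 1800 × (11210.7 − 50) / (11210.7 + 1800 − 2 × 50) = 1800 × 11160.7 / 12910.7 ≈ 1556.02 mm.
Far limit Df = s·(H − f)/(H − s) = 1800 × (11210.7 − 50) / (11210.7 − 1800) = 1800 × 11160.7 / 9410.7 ≈ 2134.72 mm.
Depth of field = Df − Dn = 2134.72 − 1556.02 ≈ 578.70 mm ≈ 0.579 m.

0.579 m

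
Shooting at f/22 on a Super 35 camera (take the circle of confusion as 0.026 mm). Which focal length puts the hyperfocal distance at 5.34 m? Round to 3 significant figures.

From H = f²/(N·c) + f, with f ≪ H: f ≈ √(H·N·c) = √(5340 × 22 × 0.026) = √3054.5 ≈ 55.27 mm.
Exact: f² + N·c·f − N·c·H = 0 ⇒ f = (−N·c + √((N·c)² + 4·N·c·H))/2 = (−0.572 + √12218)/2 ≈ 54.982 mm ≈ 55.0 mm.

55.0 mm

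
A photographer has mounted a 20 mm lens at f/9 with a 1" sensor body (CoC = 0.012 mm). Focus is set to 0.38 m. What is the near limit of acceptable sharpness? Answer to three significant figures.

346 mm

Hyperfocal distance H = f²/(N·c) + f = 20²/(9 × 0.012) + 20 = 400/0.108 + 20 ≈ 3723.7 mm ≈ 3.724 m.
Near limit Dn = s·(H − f)/(H + s − 2f) = 380 × (3723.7 − 20) / (3723.7 + 380 − 2 × 20) = 380 × 3703.7 / 4063.7 ≈ 346.34 mm.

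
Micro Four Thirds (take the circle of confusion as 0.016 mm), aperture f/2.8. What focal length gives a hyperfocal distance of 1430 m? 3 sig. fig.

From H = f²/(N·c) + f, with f ≪ H: f ≈ √(H·N·c) = √(1430000 × 2.8 × 0.016) = √64064 ≈ 253.1 mm.
The +f correction barely moves this — solving exactly, f² + N·c·f − N·c·H = 0 ⇒ f = (−N·c + √((N·c)² + 4·N·c·H))/2 = (−0.0448 + √256256)/2 ≈ 253.09 mm, so f ≈ 253 mm.

253 mm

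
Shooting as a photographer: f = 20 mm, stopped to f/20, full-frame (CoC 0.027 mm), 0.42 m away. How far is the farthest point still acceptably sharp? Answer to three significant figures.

Hyperfocal distance H = f²/(N·c) + f = 20²/(20 × 0.027) + 20 = 400/0.54 + 20 ≈ 760.7 mm ≈ 0.761 m.
Far limit Df = s·(H − f)/(H − s) = 420 × (760.7 − 20) / (760.7 − 420) = 420 × 740.7 / 340.7 ≈ 913.04 mm ≈ 0.913 m.

0.913 m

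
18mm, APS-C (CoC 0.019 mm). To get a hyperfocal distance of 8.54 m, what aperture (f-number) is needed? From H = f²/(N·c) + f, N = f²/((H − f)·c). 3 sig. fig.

f/2.00

Rearrange H = f²/(N·c) + f for N: N = f² / ((H − f)·c).
N = 18² / ((8540 − 18) × 0.019) = 324 / 161.9 ≈ 2.00.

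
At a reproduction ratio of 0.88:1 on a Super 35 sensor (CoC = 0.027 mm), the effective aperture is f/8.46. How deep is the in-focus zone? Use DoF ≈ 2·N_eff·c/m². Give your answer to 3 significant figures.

At magnification m, DoF ≈ 2·N_eff·c/m² = 2 × 8.46 × 0.027 / 0.88² = 0.4568 / 0.7744 ≈ 0.59 mm.

0.590 mm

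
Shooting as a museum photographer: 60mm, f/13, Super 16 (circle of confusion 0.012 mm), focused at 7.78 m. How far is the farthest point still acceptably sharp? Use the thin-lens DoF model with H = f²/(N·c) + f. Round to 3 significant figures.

11.7 m

Hyperfocal distance H = f²/(N·c) + f = 60²/(13 × 0.012) + 60 = 3600/0.156 + 60 ≈ 23136.9 mm ≈ 23.14 m.
Far limit Df = s·(H − f)/(H − s) = 7780 × (23136.9 − 60) / (23136.9 − 7780) = 7780 × 23076.9 / 15356.9 ≈ 11691 mm ≈ 11.7 m.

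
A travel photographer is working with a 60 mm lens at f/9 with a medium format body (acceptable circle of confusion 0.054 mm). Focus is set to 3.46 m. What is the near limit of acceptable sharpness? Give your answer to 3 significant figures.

Hyperfocal distance H = f²/(N·c) + f = 60²/(9 × 0.054) + 60 = 3600/0.486 + 60 ≈ 7467.4 mm ≈ 7.467 m.
Near limit Dn = s·(H − f)/(H + s − 2f) = 3460 × (7467.4 − 60) / (7467.4 + 3460 − 2 × 60) = 3460 × 7407.4 / 10807.4 ≈ 2371.5 mm ≈ 2.37 m.

2.37 m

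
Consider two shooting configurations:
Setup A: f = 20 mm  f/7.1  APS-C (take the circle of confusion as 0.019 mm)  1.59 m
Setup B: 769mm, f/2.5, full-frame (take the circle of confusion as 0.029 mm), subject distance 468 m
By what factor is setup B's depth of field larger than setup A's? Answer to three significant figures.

23.0

Setup A: H = 20²/(7.1×0.019) + 20 ≈ 2985.2 mm; DoF = Df − Dn = 3379.3 − 1039.6 ≈ 2339.7 mm.
Setup B: H = 769²/(2.5×0.029) + 769 ≈ 8157472.4 mm; DoF = Df − Dn = 496437 − 442645 ≈ 53792 mm.
Ratio = 53792 / 2339.7 ≈ 23.0.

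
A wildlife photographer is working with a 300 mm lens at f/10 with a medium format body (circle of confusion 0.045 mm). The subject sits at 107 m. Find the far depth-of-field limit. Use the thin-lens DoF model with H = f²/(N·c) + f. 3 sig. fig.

229 m

Hyperfocal distance H = f²/(N·c) + f = 300²/(10 × 0.045) + 300 = 90000/0.45 + 300 ≈ 200300.0 mm ≈ 200.3 m.
Far limit Df = s·(H − f)/(H − s) = 107000 × (200300.0 − 300) / (200300.0 − 107000) = 107000 × 200000.0 / 93300.0 ≈ 229368 mm ≈ 229 m.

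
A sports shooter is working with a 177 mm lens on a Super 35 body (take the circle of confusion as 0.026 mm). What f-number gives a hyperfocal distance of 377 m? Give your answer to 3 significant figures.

Rearrange H = f²/(N·c) + f for N: N = f² / ((H − f)·c).
N = 177² / ((377000 − 177) × 0.026) = 31329 / 9797 ≈ 3.20.

f/3.20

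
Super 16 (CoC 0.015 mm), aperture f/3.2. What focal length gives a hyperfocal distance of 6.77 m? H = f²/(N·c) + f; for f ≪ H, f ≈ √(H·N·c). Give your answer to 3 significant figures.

18.0 mm

From H = f²/(N·c) + f, with f ≪ H: f ≈ √(H·N·c) = √(6770 × 3.2 × 0.015) = √324.96 ≈ 18.03 mm.
The +f correction barely moves this — solving exactly, f² + N·c·f − N·c·H = 0 ⇒ f = (−N·c + √((N·c)² + 4·N·c·H))/2 = (−0.048 + √1299.8)/2 ≈ 18.003 mm, so f ≈ 18.0 mm.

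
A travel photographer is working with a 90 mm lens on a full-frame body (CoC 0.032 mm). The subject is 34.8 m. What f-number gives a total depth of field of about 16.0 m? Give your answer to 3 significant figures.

f/1.60

Write h = H − f = f²/(N·c). The thin-lens limits are Dn = s·h/(h + (s−f)) and Df = s·h/(h − (s−f)), so DoF = Df − Dn = 2·s·(s−f)·h / (h² − (s−f)²).
That is a quadratic in h: DoF·h² − 2·s·(s−f)·h − DoF·(s−f)² = 0 ⇒ h = (s−f)·(s + √(s² + DoF²)) / DoF = 34710 × (34800 + √(34800² + 16000²)) / 16000 = 34710 × (34800 + 38302.0) / 16000 ≈ 158586 mm.
Then N = f²/(c·h) = 90² / (0.032 × 158586) = 8100 / 5074.7 ≈ 1.60.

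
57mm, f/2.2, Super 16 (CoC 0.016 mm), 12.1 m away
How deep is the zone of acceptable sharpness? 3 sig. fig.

Hyperfocal distance H = f²/(N·c) + f = 57²/(2.2 × 0.016) + 57 = 3249/0.0352 + 57 ≈ 92358.1 mm ≈ 92.36 m.
Near limit Dn = s·(H − f)/(H + s − 2f) = 12100 × (92358.1 − 57) / (92358.1 + 12100 − 2 × 57) = 12100 × 92301.1 / 104344.1 ≈ 10703.5 mm.
Far limit Df = s·(H − f)/(H − s) = 12100 × (92358.1 − 57) / (92358.1 − 12100) = 12100 × 92301.1 / 80258.1 ≈ 13915.6 mm.
Depth of field = Df − Dn = 13915.6 − 10703.5 ≈ 3212.1 mm ≈ 3.21 m.

3.21 m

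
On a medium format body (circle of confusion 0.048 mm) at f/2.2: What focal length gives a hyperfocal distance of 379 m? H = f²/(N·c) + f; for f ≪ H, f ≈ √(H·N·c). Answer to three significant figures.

200 mm

From H = f²/(N·c) + f, with f ≪ H: f ≈ √(H·N·c) = √(379000 × 2.2 × 0.048) = √40022 ≈ 200.1 mm.
The +f correction barely moves this — solving exactly, f² + N·c·f − N·c·H = 0 ⇒ f = (−N·c + √((N·c)² + 4·N·c·H))/2 = (−0.1056 + √160090)/2 ≈ 200.00 mm, so f ≈ 200 mm.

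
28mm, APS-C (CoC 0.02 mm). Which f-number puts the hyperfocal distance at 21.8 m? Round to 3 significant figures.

Rearrange H = f²/(N·c) + f for N: N = f² / ((H − f)·c).
N = 28² / ((21800 − 28) × 0.02) = 784 / 435.4 ≈ 1.80.

f/1.80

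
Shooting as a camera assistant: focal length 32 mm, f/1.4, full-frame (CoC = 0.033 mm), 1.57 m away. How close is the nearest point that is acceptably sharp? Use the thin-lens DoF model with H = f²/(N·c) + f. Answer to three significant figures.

1.47 m

Hyperfocal distance H = f²/(N·c) + f = 32²/(1.4 × 0.033) + 32 = 1024/0.0462 + 32 ≈ 22196.5 mm ≈ 22.20 m.
Near limit Dn = s·(H − f)/(H + s − 2f) = 1570 × (22196.5 − 32) / (22196.5 + 1570 − 2 × 32) = 1570 × 22164.5 / 23702.5 ≈ 1468.1 mm ≈ 1.47 m.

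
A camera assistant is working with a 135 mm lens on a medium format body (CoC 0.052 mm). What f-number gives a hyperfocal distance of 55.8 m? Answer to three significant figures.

Rearrange H = f²/(N·c) + f for N: N = f² / ((H − f)·c).
N = 135² / ((55800 − 135) × 0.052) = 18225 / 2895 ≈ 6.30.

f/6.30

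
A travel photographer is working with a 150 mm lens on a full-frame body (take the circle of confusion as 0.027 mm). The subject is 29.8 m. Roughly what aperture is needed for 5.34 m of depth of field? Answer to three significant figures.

Write h = H − f = f²/(N·c). The thin-lens limits are Dn = s·h/(h + (s−f)) and Df = s·h/(h − (s−f)), so DoF = Df − Dn = 2·s·(s−f)·h / (h² − (s−f)²).
That is a quadratic in h: DoF·h² − 2·s·(s−f)·h − DoF·(s−f)² = 0 ⇒ h = (s−f)·(s + √(s² + DoF²)) / DoF = 29650 × (29800 + √(29800² + 5340²)) / 5340 = 29650 × (29800 + 30274.7) / 5340 ≈ 333561 mm.
Then N = f²/(c·h) = 150² / (0.027 × 333561) = 22500 / 9006.1 ≈ 2.50.

f/2.50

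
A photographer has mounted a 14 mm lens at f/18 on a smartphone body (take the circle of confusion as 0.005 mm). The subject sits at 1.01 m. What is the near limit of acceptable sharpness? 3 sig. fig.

0.693 m

Hyperfocal distance H = f²/(N·c) + f = 14²/(18 × 0.005) + 14 = 196/0.09 + 14 ≈ 2191.8 mm ≈ 2.192 m.
Near limit Dn = s·(H − f)/(H + s − 2f) = 1010 × (2191.8 − 14) / (2191.8 + 1010 − 2 × 14) = 1010 × 2177.8 / 3173.8 ≈ 693.04 mm ≈ 0.693 m.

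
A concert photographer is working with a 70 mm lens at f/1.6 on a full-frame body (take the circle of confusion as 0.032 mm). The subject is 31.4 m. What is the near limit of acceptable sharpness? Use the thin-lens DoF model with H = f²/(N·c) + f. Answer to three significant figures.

Hyperfocal distance H = f²/(N·c) + f = 70²/(1.6 × 0.032) + 70 = 4900/0.0512 + 70 ≈ 95773.1 mm ≈ 95.77 m.
Near limit Dn = s·(H − f)/(H + s − 2f) = 31400 × (95773.1 − 70) / (95773.1 + 31400 − 2 × 70) = 31400 × 95703.1 / 127033.1 ≈ 23656 mm ≈ 23.7 m.

23.7 m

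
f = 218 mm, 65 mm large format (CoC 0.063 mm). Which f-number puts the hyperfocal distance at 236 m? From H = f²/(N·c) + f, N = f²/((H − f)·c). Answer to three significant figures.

f/3.20

Rearrange H = f²/(N·c) + f for N: N = f² / ((H − f)·c).
N = 218² / ((236000 − 218) × 0.063) = 47524 / 14854 ≈ 3.20.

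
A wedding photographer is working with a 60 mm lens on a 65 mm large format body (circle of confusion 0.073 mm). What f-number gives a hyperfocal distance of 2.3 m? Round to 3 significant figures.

f/22

Rearrange H = f²/(N·c) + f for N: N = f² / ((H − f)·c).
N = 60² / ((2300 − 60) × 0.073) = 3600 / 163.5 ≈ 22.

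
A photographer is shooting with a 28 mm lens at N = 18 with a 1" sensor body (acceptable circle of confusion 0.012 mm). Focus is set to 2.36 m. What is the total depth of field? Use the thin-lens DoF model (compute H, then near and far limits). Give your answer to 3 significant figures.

Hyperfocal distance H = f²/(N·c) + f = 28²/(18 × 0.012) + 28 = 784/0.216 + 28 ≈ 3657.6 mm ≈ 3.658 m.
Near limit Dn = s·(H − f)/(H + s − 2f) = 2360 × (3657.6 − 28) / (3657.6 + 2360 − 2 × 28) = 2360 × 3629.6 / 5961.6 ≈ 1436.8 mm.
Far limit Df = s·(H − f)/(H − s) = 2360 × (3657.6 − 28) / (3657.6 − 2360) = 2360 × 3629.6 / 1297.6 ≈ 6601.2 mm.
Depth of field = Df − Dn = 6601.2 − 1436.8 ≈ 5164.4 mm ≈ 5.16 m.

5.16 m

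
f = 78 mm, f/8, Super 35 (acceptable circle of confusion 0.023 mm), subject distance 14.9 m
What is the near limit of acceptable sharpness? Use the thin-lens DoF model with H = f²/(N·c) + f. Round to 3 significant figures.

Hyperfocal distance H = f²/(N·c) + f = 78²/(8 × 0.023) + 78 = 6084/0.184 + 78 ≈ 33143.2 mm ≈ 33.14 m.
Near limit Dn = s·(H − f)/(H + s − 2f) = 14900 × (33143.2 − 78) / (33143.2 + 14900 − 2 × 78) = 14900 × 33065.2 / 47887.2 ≈ 10288 mm ≈ 10.3 m.

10.3 m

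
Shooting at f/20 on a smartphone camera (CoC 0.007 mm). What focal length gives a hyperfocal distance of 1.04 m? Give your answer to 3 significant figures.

From H = f²/(N·c) + f, with f ≪ H: f ≈ √(H·N·c) = √(1040 × 20 × 0.007) = √145.60 ≈ 12.07 mm.
Exact: f² + N·c·f − N·c·H = 0 ⇒ f = (−N·c + √((N·c)² + 4·N·c·H))/2 = (−0.14 + √582.42)/2 ≈ 11.997 mm ≈ 12.0 mm.

12.0 mm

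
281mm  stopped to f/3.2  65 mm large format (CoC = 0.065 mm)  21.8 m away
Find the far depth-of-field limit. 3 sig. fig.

23.1 m

Hyperfocal distance H = f²/(N·c) + f = 281²/(3.2 × 0.065) + 281 = 78961/0.208 + 281 ≈ 379901.2 mm ≈ 379.9 m.
Far limit Df = s·(H − f)/(H − s) = 21800 × (379901.2 − 281) / (379901.2 − 21800) = 21800 × 379620.2 / 358101.2 ≈ 23110 mm ≈ 23.1 m.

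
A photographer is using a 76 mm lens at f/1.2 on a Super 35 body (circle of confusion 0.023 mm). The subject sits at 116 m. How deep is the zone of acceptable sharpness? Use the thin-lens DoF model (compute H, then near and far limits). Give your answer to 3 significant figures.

Hyperfocal distance H = f²/(N·c) + f = 76²/(1.2 × 0.023) + 76 = 5776/0.0276 + 76 ≈ 209351.4 mm ≈ 209.4 m.
Near limit Dn = s·(H − f)/(H + s − 2f) = 116000 × (209351.4 − 76) / (209351.4 + 116000 − 2 × 76) = 116000 × 209275.4 / 325199.4 ≈ 74649 mm.
Far limit Df = s·(H − f)/(H − s) = 116000 × (209351.4 − 76) / (209351.4 − 116000) = 116000 × 209275.4 / 93351.4 ≈ 260049 mm.
Depth of field = Df − Dn = 260049 − 74649 ≈ 185400 mm ≈ 185 m.

185 m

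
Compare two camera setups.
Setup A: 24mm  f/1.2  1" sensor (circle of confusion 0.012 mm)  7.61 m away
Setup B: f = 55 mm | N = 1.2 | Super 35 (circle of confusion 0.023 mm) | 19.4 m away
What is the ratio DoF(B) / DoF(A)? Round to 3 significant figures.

2.36

Setup A: H = 24²/(1.2×0.012) + 24 ≈ 40024.0 mm; DoF = Df − Dn = 9391.0 − 6396.8 ≈ 2994.2 mm.
Setup B: H = 55²/(1.2×0.023) + 55 ≈ 109656.4 mm; DoF = Df − Dn = 23558.1 − 16489.5 ≈ 7068.6 mm.
Ratio = 7068.6 / 2994.2 ≈ 2.36.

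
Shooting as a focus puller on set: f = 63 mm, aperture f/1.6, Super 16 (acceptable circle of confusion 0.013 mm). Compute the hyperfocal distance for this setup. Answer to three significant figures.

191 m

Hyperfocal distance H = f²/(N·c) + f = 63²/(1.6 × 0.013) + 63 = 3969/0.0208 + 63 ≈ 190880.3 mm ≈ 191 m.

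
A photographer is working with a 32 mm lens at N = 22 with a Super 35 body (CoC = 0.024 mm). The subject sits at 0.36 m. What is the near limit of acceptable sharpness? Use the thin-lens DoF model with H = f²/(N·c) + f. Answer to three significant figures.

308 mm

Hyperfocal distance H = f²/(N·c) + f = 32²/(22 × 0.024) + 32 = 1024/0.528 + 32 ≈ 1971.4 mm ≈ 1.971 m.
Near limit Dn = s·(H − f)/(H + s − 2f) = 360 × (1971.4 − 32) / (1971.4 + 360 − 2 × 32) = 360 × 1939.4 / 2267.4 ≈ 307.92 mm.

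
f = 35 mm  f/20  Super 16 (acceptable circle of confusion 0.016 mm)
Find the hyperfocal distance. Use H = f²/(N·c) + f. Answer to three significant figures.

Hyperfocal distance H = f²/(N·c) + f = 35²/(20 × 0.016) + 35 = 1225/0.32 + 35 ≈ 3863.1 mm ≈ 3.86 m.

3.86 m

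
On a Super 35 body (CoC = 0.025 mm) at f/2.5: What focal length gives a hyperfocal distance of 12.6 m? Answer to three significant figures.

From H = f²/(N·c) + f, with f ≪ H: f ≈ √(H·N·c) = √(12600 × 2.5 × 0.025) = √787.50 ≈ 28.06 mm.
Exact: f² + N·c·f − N·c·H = 0 ⇒ f = (−N·c + √((N·c)² + 4·N·c·H))/2 = (−0.0625 + √3150.0)/2 ≈ 28.031 mm ≈ 28.0 mm.

28.0 mm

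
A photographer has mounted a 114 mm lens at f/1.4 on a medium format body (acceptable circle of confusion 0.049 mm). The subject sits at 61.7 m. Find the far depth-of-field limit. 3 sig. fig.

91.4 m

Hyperfocal distance H = f²/(N·c) + f = 114²/(1.4 × 0.049) + 114 = 12996/0.0686 + 114 ≈ 189560.1 mm ≈ 189.6 m.
Far limit Df = s·(H − f)/(H − s) = 61700 × (189560.1 − 114) / (189560.1 − 61700) = 61700 × 189446.1 / 127860.1 ≈ 91419 mm ≈ 91.4 m.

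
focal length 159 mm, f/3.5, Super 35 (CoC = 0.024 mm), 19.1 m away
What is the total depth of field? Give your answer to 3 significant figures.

2.41 m

Hyperfocal distance H = f²/(N·c) + f = 159²/(3.5 × 0.024) + 159 = 25281/0.084 + 159 ≈ 301123.3 mm ≈ 301.1 m.
Near limit Dn = s·(H − f)/(H + s − 2f) = 19100 × (301123.3 − 159) / (301123.3 + 19100 − 2 × 159) = 19100 × 300964.3 / 319905.3 ≈ 17969.1 mm.
Far limit Df = s·(H − f)/(H − s) = 19100 × (301123.3 − 159) / (301123.3 − 19100) = 19100 × 300964.3 / 282023.3 ≈ 20382.8 mm.
Depth of field = Df − Dn = 20382.8 − 17969.1 ≈ 2413.7 mm ≈ 2.41 m.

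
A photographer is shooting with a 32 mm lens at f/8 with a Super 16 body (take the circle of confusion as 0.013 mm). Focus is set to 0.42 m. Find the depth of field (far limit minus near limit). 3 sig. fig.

33.2 mm

Hyperfocal distance H = f²/(N·c) + f = 32²/(8 × 0.013) + 32 = 1024/0.104 + 32 ≈ 9878.2 mm ≈ 9.878 m.
Near limit Dn = s·(H − f)/(H + s − 2f) = 420 × (9878.2 − 32) / (9878.2 + 420 − 2 × 32) = 420 × 9846.2 / 10234.2 ≈ 404.077 mm.
Far limit Df = s·(H − f)/(H − s) = 420 × (9878.2 − 32) / (9878.2 − 420) = 420 × 9846.2 / 9458.2 ≈ 437.230 mm.
Depth of field = Df − Dn = 437.230 − 404.077 ≈ 33.153 mm.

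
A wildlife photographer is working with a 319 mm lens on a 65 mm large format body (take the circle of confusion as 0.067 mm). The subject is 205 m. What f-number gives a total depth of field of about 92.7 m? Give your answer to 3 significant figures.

Write h = H − f = f²/(N·c). The thin-lens limits are Dn = s·h/(h + (s−f)) and Df = s·h/(h − (s−f)), so DoF = Df − Dn = 2·s·(s−f)·h / (h² − (s−f)²).
That is a quadratic in h: DoF·h² − 2·s·(s−f)·h − DoF·(s−f)² = 0 ⇒ h = (s−f)·(s + √(s² + DoF²)) / DoF = 204681 × (205000 + √(205000² + 92700²)) / 92700 = 204681 × (205000 + 224985) / 92700 ≈ 949404 mm.
Then N = f²/(c·h) = 319² / (0.067 × 949404) = 101761 / 63610 ≈ 1.60.

f/1.60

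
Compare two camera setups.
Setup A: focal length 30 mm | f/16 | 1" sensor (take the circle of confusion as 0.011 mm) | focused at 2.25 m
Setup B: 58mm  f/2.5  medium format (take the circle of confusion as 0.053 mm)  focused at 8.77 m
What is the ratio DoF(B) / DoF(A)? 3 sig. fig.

Setup A: H = 30²/(16×0.011) + 30 ≈ 5143.6 mm; DoF = Df − Dn = 3976.2 − 1568.9 ≈ 2407.3 mm.
Setup B: H = 58²/(2.5×0.053) + 58 ≈ 25446.7 mm; DoF = Df − Dn = 13351.5 − 6529.5 ≈ 6822.0 mm.
Ratio = 6822.0 / 2407.3 ≈ 2.83.

2.83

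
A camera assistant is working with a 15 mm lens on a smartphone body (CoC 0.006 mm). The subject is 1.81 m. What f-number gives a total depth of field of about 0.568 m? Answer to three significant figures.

f/3.20

Write h = H − f = f²/(N·c). The thin-lens limits are Dn = s·h/(h + (s−f)) and Df = s·h/(h − (s−f)), so DoF = Df − Dn = 2·s·(s−f)·h / (h² − (s−f)²).
That is a quadratic in h: DoF·h² − 2·s·(s−f)·h − DoF·(s−f)² = 0 ⇒ h = (s−f)·(s + √(s² + DoF²)) / DoF = 1795 × (1810 + √(1810² + 568²)) / 568 = 1795 × (1810 + 1897.03) / 568 ≈ 11715 mm.
Then N = f²/(c·h) = 15² / (0.006 × 11715) = 225 / 70.290 ≈ 3.20.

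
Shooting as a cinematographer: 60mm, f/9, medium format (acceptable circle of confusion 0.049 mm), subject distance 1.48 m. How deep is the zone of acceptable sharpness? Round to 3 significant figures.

0.531 m

Hyperfocal distance H = f²/(N·c) + f = 60²/(9 × 0.049) + 60 = 3600/0.441 + 60 ≈ 8223.3 mm ≈ 8.223 m.
Near limit Dn = s·(H − f)/(H + s − 2f) = 1480 × (8223.3 − 60) / (8223.3 + 1480 − 2 × 60) = 1480 × 8163.3 / 9583.3 ≈ 1260.70 mm.
Far limit Df = s·(H − f)/(H − s) = 1480 × (8223.3 − 60) / (8223.3 − 1480) = 1480 × 8163.3 / 6743.3 ≈ 1791.66 mm.
Depth of field = Df − Dn = 1791.66 − 1260.70 ≈ 530.96 mm ≈ 0.531 m.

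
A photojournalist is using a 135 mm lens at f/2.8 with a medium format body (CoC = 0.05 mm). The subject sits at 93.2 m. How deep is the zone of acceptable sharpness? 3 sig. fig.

273 m

Hyperfocal distance H = f²/(N·c) + f = 135²/(2.8 × 0.05) + 135 = 18225/0.14 + 135 ≈ 130313.6 mm ≈ 130.3 m.
Near limit Dn = s·(H − f)/(H + s − 2f) = 93200 × (130313.6 − 135) / (130313.6 + 93200 − 2 × 135) = 93200 × 130178.6 / 223243.6 ≈ 54347 mm.
Far limit Df = s·(H − f)/(H − s) = 93200 × (130313.6 − 135) / (130313.6 − 93200) = 93200 × 130178.6 / 37113.6 ≈ 326906 mm.
Depth of field = Df − Dn = 326906 − 54347 ≈ 272559 mm ≈ 273 m.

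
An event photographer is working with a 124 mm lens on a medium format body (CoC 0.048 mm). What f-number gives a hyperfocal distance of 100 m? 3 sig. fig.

f/3.21

Rearrange H = f²/(N·c) + f for N: N = f² / ((H − f)·c).
N = 124² / ((100000 − 124) × 0.048) = 15376 / 4794 ≈ 3.21.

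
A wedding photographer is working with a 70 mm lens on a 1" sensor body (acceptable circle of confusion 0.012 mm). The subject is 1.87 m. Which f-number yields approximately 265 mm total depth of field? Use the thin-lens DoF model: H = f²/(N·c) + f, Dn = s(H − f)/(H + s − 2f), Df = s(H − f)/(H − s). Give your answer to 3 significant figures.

Write h = H − f = f²/(N·c). The thin-lens limits are Dn = s·h/(h + (s−f)) and Df = s·h/(h − (s−f)), so DoF = Df − Dn = 2·s·(s−f)·h / (h² − (s−f)²).
That is a quadratic in h: DoF·h² − 2·s·(s−f)·h − DoF·(s−f)² = 0 ⇒ h = (s−f)·(s + √(s² + DoF²)) / DoF = 1800 × (1870 + √(1870² + 265²)) / 265 = 1800 × (1870 + 1888.68) / 265 ≈ 25531 mm.
Then N = f²/(c·h) = 70² / (0.012 × 25531) = 4900 / 306.37 ≈ 16.

f/16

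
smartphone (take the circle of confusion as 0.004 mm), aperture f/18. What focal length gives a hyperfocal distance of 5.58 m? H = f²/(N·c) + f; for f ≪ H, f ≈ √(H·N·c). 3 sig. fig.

From H = f²/(N·c) + f, with f ≪ H: f ≈ √(H·N·c) = √(5580 × 18 × 0.004) = √401.76 ≈ 20.04 mm.
The +f correction barely moves this — solving exactly, f² + N·c·f − N·c·H = 0 ⇒ f = (−N·c + √((N·c)² + 4·N·c·H))/2 = (−0.072 + √1607.0)/2 ≈ 20.008 mm, so f ≈ 20.0 mm.

20.0 mm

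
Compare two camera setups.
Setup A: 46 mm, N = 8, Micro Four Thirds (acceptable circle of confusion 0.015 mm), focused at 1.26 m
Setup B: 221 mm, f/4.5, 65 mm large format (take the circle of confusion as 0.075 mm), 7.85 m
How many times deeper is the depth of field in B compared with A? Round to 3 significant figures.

Setup A: H = 46²/(8×0.015) + 46 ≈ 17679.3 mm; DoF = Df − Dn = 1353.16 − 1178.84 ≈ 174.32 mm.
Setup B: H = 221²/(4.5×0.075) + 221 ≈ 144935.1 mm; DoF = Df − Dn = 8286.86 − 7456.89 ≈ 829.97 mm.
Ratio = 829.97 / 174.32 ≈ 4.76.

4.76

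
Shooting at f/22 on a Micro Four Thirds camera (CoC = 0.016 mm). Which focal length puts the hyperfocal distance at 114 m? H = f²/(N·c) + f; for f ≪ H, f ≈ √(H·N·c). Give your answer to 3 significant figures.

200 mm

From H = f²/(N·c) + f, with f ≪ H: f ≈ √(H·N·c) = √(114000 × 22 × 0.016) = √40128 ≈ 200.3 mm.
The +f correction barely moves this — solving exactly, f² + N·c·f − N·c·H = 0 ⇒ f = (−N·c + √((N·c)² + 4·N·c·H))/2 = (−0.352 + √160512)/2 ≈ 200.14 mm, so f ≈ 200 mm.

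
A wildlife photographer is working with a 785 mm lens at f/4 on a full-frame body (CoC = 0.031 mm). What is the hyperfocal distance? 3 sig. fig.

4970 m

Hyperfocal distance H = f²/(N·c) + f = 785²/(4 × 0.031) + 785 = 616225/0.124 + 785 ≈ 4970341.5 mm ≈ 4970 m.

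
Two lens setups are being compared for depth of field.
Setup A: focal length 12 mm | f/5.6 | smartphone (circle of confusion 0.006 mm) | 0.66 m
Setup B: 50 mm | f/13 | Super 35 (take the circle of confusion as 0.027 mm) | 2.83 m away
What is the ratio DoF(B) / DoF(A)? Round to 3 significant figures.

12.8

Setup A: H = 12²/(5.6×0.006) + 12 ≈ 4297.7 mm; DoF = Df − Dn = 777.57 − 573.31 ≈ 204.26 mm.
Setup B: H = 50²/(13×0.027) + 50 ≈ 7172.5 mm; DoF = Df − Dn = 4641.7 − 2035.5 ≈ 2606.2 mm.
Ratio = 2606.2 / 204.26 ≈ 12.8.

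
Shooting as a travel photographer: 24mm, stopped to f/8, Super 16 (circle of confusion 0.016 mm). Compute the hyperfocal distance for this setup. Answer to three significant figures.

Hyperfocal distance H = f²/(N·c) + f = 24²/(8 × 0.016) + 24 = 576/0.128 + 24 ≈ 4524.0 mm ≈ 4.52 m.

4.52 m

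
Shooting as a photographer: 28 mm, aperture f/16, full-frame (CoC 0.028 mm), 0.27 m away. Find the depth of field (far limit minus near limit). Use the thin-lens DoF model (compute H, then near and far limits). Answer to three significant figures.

Hyperfocal distance H = f²/(N·c) + f = 28²/(16 × 0.028) + 28 = 784/0.448 + 28 ≈ 1778.0 mm ≈ 1.778 m.
Near limit Dn = s·(H − f)/(H + s − 2f) = 270 × (1778.0 − 28) / (1778.0 + 270 − 2 × 28) = 270 × 1750.0 / 1992.0 ≈ 237.199 mm.
Far limit Df = s·(H − f)/(H − s) = 270 × (1778.0 − 28) / (1778.0 − 270) = 270 × 1750.0 / 1508.0 ≈ 313.329 mm.
Depth of field = Df − Dn = 313.329 − 237.199 ≈ 76.130 mm.

76.1 mm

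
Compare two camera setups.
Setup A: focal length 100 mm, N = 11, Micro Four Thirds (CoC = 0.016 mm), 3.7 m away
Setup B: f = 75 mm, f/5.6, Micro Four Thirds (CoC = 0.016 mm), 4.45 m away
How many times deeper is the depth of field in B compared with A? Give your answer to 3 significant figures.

1.32

Setup A: H = 100²/(11×0.016) + 100 ≈ 56918.2 mm; DoF = Df − Dn = 3950.29 − 3479.54 ≈ 470.75 mm.
Setup B: H = 75²/(5.6×0.016) + 75 ≈ 62854.0 mm; DoF = Df − Dn = 4783.35 − 4160.09 ≈ 623.26 mm.
Ratio = 623.26 / 470.75 ≈ 1.32.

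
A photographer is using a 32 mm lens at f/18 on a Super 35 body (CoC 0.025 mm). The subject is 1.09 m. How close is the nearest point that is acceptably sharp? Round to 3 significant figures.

0.744 m

Hyperfocal distance H = f²/(N·c) + f = 32²/(18 × 0.025) + 32 = 1024/0.45 + 32 ≈ 2307.6 mm ≈ 2.308 m.
Near limit Dn = s·(H − f)/(H + s − 2f) = 1090 × (2307.6 − 32) / (2307.6 + 1090 − 2 × 32) = 1090 × 2275.6 / 3333.6 ≈ 744.06 mm ≈ 0.744 m.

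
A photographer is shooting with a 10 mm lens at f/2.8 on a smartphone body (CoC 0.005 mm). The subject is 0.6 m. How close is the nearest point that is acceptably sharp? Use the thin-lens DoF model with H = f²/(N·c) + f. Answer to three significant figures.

Hyperfocal distance H = f²/(N·c) + f = 10²/(2.8 × 0.005) + 10 = 100/0.014 + 10 ≈ 7152.9 mm ≈ 7.153 m.
Near limit Dn = s·(H − f)/(H + s − 2f) = 600 × (7152.9 − 10) / (7152.9 + 600 − 2 × 10) = 600 × 7142.9 / 7732.9 ≈ 554.22 mm ≈ 0.554 m.

0.554 m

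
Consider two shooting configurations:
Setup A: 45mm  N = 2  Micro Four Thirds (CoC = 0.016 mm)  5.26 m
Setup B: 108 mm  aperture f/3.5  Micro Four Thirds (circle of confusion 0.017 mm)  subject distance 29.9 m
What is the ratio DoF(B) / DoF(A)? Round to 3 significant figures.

10.7

Setup A: H = 45²/(2×0.016) + 45 ≈ 63326.2 mm; DoF = Df − Dn = 5732.41 − 4859.53 ≈ 872.88 mm.
Setup B: H = 108²/(3.5×0.017) + 108 ≈ 196141.6 mm; DoF = Df − Dn = 35258.4 − 25955.4 ≈ 9303.0 mm.
Ratio = 9303.0 / 872.88 ≈ 10.7.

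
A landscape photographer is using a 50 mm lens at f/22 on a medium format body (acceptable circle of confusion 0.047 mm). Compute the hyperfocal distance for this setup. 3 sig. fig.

Hyperfocal distance H = f²/(N·c) + f = 50²/(22 × 0.047) + 50 = 2500/1.034 + 50 ≈ 2467.8 mm ≈ 2.47 m.

2.47 m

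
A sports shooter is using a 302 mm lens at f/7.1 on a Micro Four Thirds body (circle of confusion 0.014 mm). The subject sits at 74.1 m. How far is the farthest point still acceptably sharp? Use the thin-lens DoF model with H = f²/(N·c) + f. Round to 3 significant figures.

80.6 m

Hyperfocal distance H = f²/(N·c) + f = 302²/(7.1 × 0.014) + 302 = 91204/0.0994 + 302 ≈ 917847.3 mm ≈ 917.8 m.
Far limit Df = s·(H − f)/(H − s) = 74100 × (917847.3 − 302) / (917847.3 − 74100) = 74100 × 917545.3 / 843747.3 ≈ 80581 mm ≈ 80.6 m.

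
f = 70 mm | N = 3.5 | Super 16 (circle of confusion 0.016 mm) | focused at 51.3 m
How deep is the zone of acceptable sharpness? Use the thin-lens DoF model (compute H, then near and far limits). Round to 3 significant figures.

91.4 m

Hyperfocal distance H = f²/(N·c) + f = 70²/(3.5 × 0.016) + 70 = 4900/0.056 + 70 ≈ 87570.0 mm ≈ 87.57 m.
Near limit Dn = s·(H − f)/(H + s − 2f) = 51300 × (87570.0 − 70) / (87570.0 + 51300 − 2 × 70) = 51300 × 87500.0 / 138730.0 ≈ 32356 mm.
Far limit Df = s·(H − f)/(H − s) = 51300 × (87570.0 − 70) / (87570.0 − 51300) = 51300 × 87500.0 / 36270.0 ≈ 123759 mm.
Depth of field = Df − Dn = 123759 − 32356 ≈ 91403 mm ≈ 91.4 m.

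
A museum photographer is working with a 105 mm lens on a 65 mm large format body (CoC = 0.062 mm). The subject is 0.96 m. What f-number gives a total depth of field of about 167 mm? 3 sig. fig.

Write h = H − f = f²/(N·c). The thin-lens limits are Dn = s·h/(h + (s−f)) and Df = s·h/(h − (s−f)), so DoF = Df − Dn = 2·s·(s−f)·h / (h² − (s−f)²).
That is a quadratic in h: DoF·h² − 2·s·(s−f)·h − DoF·(s−f)² = 0 ⇒ h = (s−f)·(s + √(s² + DoF²)) / DoF = 855 × (960 + √(960² + 167²)) / 167 = 855 × (960 + 974.417) / 167 ≈ 9903.8 mm.
Then N = f²/(c·h) = 105² / (0.062 × 9903.8) = 11025 / 614.03 ≈ 18.

f/18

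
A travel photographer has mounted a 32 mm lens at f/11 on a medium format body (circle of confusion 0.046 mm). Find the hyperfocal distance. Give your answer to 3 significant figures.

2.06 m

Hyperfocal distance H = f²/(N·c) + f = 32²/(11 × 0.046) + 32 = 1024/0.506 + 32 ≈ 2055.7 mm ≈ 2.06 m.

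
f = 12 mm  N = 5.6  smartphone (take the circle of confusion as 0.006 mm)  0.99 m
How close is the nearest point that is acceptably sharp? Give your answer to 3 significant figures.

Hyperfocal distance H = f²/(N·c) + f = 12²/(5.6 × 0.006) + 12 = 144/0.0336 + 12 ≈ 4297.7 mm ≈ 4.298 m.
Near limit Dn = s·(H − f)/(H + s − 2f) = 990 × (4297.7 − 12) / (4297.7 + 990 − 2 × 12) = 990 × 4285.7 / 5263.7 ≈ 806.06 mm ≈ 0.806 m.

0.806 m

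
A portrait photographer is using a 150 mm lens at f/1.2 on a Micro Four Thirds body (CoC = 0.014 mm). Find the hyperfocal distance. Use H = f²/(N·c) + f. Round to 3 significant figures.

1340 m

Hyperfocal distance H = f²/(N·c) + f = 150²/(1.2 × 0.014) + 150 = 22500/0.0168 + 150 ≈ 1339435.7 mm ≈ 1340 m.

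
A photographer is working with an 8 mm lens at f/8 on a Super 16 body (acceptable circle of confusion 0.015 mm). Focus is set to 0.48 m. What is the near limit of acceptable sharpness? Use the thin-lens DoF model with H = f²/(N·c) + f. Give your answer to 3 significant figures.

Hyperfocal distance H = f²/(N·c) + f = 8²/(8 × 0.015) + 8 = 64/0.12 + 8 ≈ 541.3 mm ≈ 0.541 m.
Near limit Dn = s·(H − f)/(H + s − 2f) = 480 × (541.3 − 8) / (541.3 + 480 − 2 × 8) = 480 × 533.3 / 1005.3 ≈ 254.64 mm.

255 mm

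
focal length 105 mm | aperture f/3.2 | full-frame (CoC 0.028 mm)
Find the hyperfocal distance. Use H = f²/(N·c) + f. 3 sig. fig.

Hyperfocal distance H = f²/(N·c) + f = 105²/(3.2 × 0.028) + 105 = 11025/0.0896 + 105 ≈ 123151.9 mm ≈ 123 m.

123 m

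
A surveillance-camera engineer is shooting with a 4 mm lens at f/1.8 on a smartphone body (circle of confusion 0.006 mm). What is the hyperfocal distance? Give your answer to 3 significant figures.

Hyperfocal distance H = f²/(N·c) + f = 4²/(1.8 × 0.006) + 4 = 16/0.0108 + 4 ≈ 1485.5 mm ≈ 1.49 m.

1.49 m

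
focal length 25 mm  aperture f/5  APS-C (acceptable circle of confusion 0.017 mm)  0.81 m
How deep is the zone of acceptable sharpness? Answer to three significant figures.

Hyperfocal distance H = f²/(N·c) + f = 25²/(5 × 0.017) + 25 = 625/0.085 + 25 ≈ 7377.9 mm ≈ 7.378 m.
Near limit Dn = s·(H − f)/(H + s − 2f) = 810 × (7377.9 − 25) / (7377.9 + 810 − 2 × 25) = 810 × 7352.9 / 8137.9 ≈ 731.87 mm.
Far limit Df = s·(H − f)/(H − s) = 810 × (7377.9 − 25) / (7377.9 − 810) = 810 × 7352.9 / 6567.9 ≈ 906.81 mm.
Depth of field = Df − Dn = 906.81 − 731.87 ≈ 174.94 mm.

175 mm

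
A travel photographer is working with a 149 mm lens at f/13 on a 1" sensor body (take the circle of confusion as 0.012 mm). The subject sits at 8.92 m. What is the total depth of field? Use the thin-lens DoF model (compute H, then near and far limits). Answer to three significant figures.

1.10 m

Hyperfocal distance H = f²/(N·c) + f = 149²/(13 × 0.012) + 149 = 22201/0.156 + 149 ≈ 142463.1 mm ≈ 142.5 m.
Near limit Dn = s·(H − f)/(H + s − 2f) = 8920 × (142463.1 − 149) / (142463.1 + 8920 − 2 × 149) = 8920 × 142314.1 / 151085.1 ≈ 8402.2 mm.
Far limit Df = s·(H − f)/(H − s) = 8920 × (142463.1 − 149) / (142463.1 − 8920) = 8920 × 142314.1 / 133543.1 ≈ 9505.9 mm.
Depth of field = Df − Dn = 9505.9 − 8402.2 ≈ 1103.7 mm ≈ 1.10 m.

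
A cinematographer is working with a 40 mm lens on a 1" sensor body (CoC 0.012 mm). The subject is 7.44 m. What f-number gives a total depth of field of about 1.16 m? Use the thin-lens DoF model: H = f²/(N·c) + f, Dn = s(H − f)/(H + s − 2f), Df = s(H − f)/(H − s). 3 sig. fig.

f/1.40

Write h = H − f = f²/(N·c). The thin-lens limits are Dn = s·h/(h + (s−f)) and Df = s·h/(h − (s−f)), so DoF = Df − Dn = 2·s·(s−f)·h / (h² − (s−f)²).
That is a quadratic in h: DoF·h² − 2·s·(s−f)·h − DoF·(s−f)² = 0 ⇒ h = (s−f)·(s + √(s² + DoF²)) / DoF = 7400 × (7440 + √(7440² + 1160²)) / 1160 = 7400 × (7440 + 7529.89) / 1160 ≈ 95498 mm.
Then N = f²/(c·h) = 40² / (0.012 × 95498) = 1600 / 1146.0 ≈ 1.40.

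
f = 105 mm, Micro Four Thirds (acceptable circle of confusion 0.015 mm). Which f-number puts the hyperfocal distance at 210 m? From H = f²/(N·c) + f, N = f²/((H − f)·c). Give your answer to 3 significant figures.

Rearrange H = f²/(N·c) + f for N: N = f² / ((H − f)·c).
N = 105² / ((210000 − 105) × 0.015) = 11025 / 3148 ≈ 3.50.

f/3.50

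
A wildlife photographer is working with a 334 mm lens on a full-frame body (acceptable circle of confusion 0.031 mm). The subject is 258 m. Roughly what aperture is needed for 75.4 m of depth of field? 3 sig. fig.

Write h = H − f = f²/(N·c). The thin-lens limits are Dn = s·h/(h + (s−f)) and Df = s·h/(h − (s−f)), so DoF = Df − Dn = 2·s·(s−f)·h / (h² − (s−f)²).
That is a quadratic in h: DoF·h² − 2·s·(s−f)·h − DoF·(s−f)² = 0 ⇒ h = (s−f)·(s + √(s² + DoF²)) / DoF = 257666 × (258000 + √(258000² + 75400²)) / 75400 = 257666 × (258000 + 268792) / 75400 ≈ 1800217 mm.
Then N = f²/(c·h) = 334² / (0.031 × 1800217) = 111556 / 55807 ≈ 2.00.

f/2.00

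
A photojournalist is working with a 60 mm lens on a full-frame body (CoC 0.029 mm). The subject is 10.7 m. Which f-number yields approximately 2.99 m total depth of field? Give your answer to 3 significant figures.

Write h = H − f = f²/(N·c). The thin-lens limits are Dn = s·h/(h + (s−f)) and Df = s·h/(h − (s−f)), so DoF = Df − Dn = 2·s·(s−f)·h / (h² − (s−f)²).
That is a quadratic in h: DoF·h² − 2·s·(s−f)·h − DoF·(s−f)² = 0 ⇒ h = (s−f)·(s + √(s² + DoF²)) / DoF = 10640 × (10700 + √(10700² + 2990²)) / 2990 = 10640 × (10700 + 11109.9) / 2990 ≈ 77611 mm.
Then N = f²/(c·h) = 60² / (0.029 × 77611) = 3600 / 2250.7 ≈ 1.60.

f/1.60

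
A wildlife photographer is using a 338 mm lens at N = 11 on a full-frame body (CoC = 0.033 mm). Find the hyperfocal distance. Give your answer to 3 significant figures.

Hyperfocal distance H = f²/(N·c) + f = 338²/(11 × 0.033) + 338 = 114244/0.363 + 338 ≈ 315059.8 mm ≈ 315 m.

315 m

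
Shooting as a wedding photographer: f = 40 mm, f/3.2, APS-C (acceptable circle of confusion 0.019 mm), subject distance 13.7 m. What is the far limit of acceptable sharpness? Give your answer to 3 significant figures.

Hyperfocal distance H = f²/(N·c) + f = 40²/(3.2 × 0.019) + 40 = 1600/0.0608 + 40 ≈ 26355.8 mm ≈ 26.36 m.
Far limit Df = s·(H − f)/(H − s) = 13700 × (26355.8 − 40) / (26355.8 − 13700) = 13700 × 26315.8 / 12655.8 ≈ 28487 mm ≈ 28.5 m.

28.5 m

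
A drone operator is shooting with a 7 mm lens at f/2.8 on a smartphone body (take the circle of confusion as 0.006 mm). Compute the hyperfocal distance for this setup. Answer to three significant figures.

Hyperfocal distance H = f²/(N·c) + f = 7²/(2.8 × 0.006) + 7 = 49/0.0168 + 7 ≈ 2923.7 mm ≈ 2.92 m.

2.92 m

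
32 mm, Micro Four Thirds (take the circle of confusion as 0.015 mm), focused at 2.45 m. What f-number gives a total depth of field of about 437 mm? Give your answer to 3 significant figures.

Write h = H − f = f²/(N·c). The thin-lens limits are Dn = s·h/(h + (s−f)) and Df = s·h/(h − (s−f)), so DoF = Df − Dn = 2·s·(s−f)·h / (h² − (s−f)²).
That is a quadratic in h: DoF·h² − 2·s·(s−f)·h − DoF·(s−f)² = 0 ⇒ h = (s−f)·(s + √(s² + DoF²)) / DoF = 2418 × (2450 + √(2450² + 437²)) / 437 = 2418 × (2450 + 2488.67) / 437 ≈ 27327 mm.
Then N = f²/(c·h) = 32² / (0.015 × 27327) = 1024 / 409.90 ≈ 2.50.

f/2.50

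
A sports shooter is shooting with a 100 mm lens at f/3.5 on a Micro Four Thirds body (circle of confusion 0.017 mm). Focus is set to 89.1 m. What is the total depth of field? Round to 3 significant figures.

Hyperfocal distance H = f²/(N·c) + f = 100²/(3.5 × 0.017) + 100 = 10000/0.0595 + 100 ≈ 168167.2 mm ≈ 168.2 m.
Near limit Dn = s·(H − f)/(H + s − 2f) = 89100 × (168167.2 − 100) / (168167.2 + 89100 − 2 × 100) = 89100 × 168067.2 / 257067.2 ≈ 58252 mm.
Far limit Df = s·(H − f)/(H − s) = 89100 × (168167.2 − 100) / (168167.2 − 89100) = 89100 × 168067.2 / 79067.2 ≈ 189393 mm.
Depth of field = Df − Dn = 189393 − 58252 ≈ 131141 mm ≈ 131 m.

131 m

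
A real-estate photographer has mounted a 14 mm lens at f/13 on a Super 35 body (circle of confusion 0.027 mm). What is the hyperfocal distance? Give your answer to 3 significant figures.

0.572 m

Hyperfocal distance H = f²/(N·c) + f = 14²/(13 × 0.027) + 14 = 196/0.351 + 14 ≈ 572.4 mm ≈ 0.572 m.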